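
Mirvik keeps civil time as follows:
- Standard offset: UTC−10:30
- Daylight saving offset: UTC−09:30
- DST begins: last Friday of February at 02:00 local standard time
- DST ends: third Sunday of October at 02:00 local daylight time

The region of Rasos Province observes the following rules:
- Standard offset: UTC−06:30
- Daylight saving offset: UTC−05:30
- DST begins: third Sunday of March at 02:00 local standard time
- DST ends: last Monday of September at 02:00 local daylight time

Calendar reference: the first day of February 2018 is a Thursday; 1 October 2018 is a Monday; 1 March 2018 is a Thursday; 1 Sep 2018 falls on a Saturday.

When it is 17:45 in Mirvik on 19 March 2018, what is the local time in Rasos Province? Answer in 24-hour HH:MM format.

1 February 2018 is a Thursday, so Fridays fall on 2, 9, 16, 23; the last is February 23.
1 October 2018 is a Monday, so the first Sunday is October 7 and the third is October 21.
19 March 2018 lies within the daylight-saving period (23 February – 21 October), so Mirvik is on daylight time, UTC−09:30.
17:45 Mirvik + 9h30m = 03:15 UTC (rolling into the next day, 20 March 2018).
1 March 2018 is a Thursday, so the first Sunday is March 4 and the third is March 18.
1 September 2018 is a Saturday, so Mondays fall on 3, 10, 17, 24; the last is September 24.
At the standard offset (UTC−06:30), 03:15 UTC − 6h30m = 20:45 Rasos Province standard time (rolling into the previous day, 19 March 2018).
Daylight saving runs 18 March – 24 September; the standard-time date in Rasos Province, 19 March 2018, is inside that window, so Rasos Province is at UTC−05:30.
03:15 UTC − 5h30m = 21:45 Rasos Province (rolling into the previous day, 19 March 2018).

21:45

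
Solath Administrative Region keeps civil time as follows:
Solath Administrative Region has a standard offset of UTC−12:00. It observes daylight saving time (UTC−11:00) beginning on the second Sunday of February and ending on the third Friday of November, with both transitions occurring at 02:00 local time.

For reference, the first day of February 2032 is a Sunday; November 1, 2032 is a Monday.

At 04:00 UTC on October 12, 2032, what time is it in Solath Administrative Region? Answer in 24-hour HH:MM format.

17:00

1 February 2032 is a Sunday, so the first Sunday is February 1 and the second is February 8.
1 November 2032 is a Monday, so the first Friday is November 5 and the third is November 19.
At the standard offset (UTC−12:00), 04:00 UTC − 12h = 16:00 Solath Administrative Region standard time (rolling into the previous day, 11 October 2032).
The standard-time date in Solath Administrative Region, October 11, 2032, falls between 8 February and 19 November, so daylight saving is in effect and Solath Administrative Region is at UTC−11:00.
04:00 UTC − 11h = 17:00 local (rolling into the previous day, 11 October 2032).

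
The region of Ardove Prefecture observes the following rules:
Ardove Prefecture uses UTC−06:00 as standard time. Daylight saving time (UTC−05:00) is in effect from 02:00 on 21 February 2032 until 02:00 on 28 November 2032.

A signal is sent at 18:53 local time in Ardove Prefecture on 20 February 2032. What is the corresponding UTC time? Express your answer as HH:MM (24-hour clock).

00:53

20 February 2032 is outside the daylight-saving period (21 February – 28 November), so Ardove Prefecture is on standard time, UTC−06:00.
18:53 local + 6h = 00:53 UTC (rolling into the next day, 21 February 2032).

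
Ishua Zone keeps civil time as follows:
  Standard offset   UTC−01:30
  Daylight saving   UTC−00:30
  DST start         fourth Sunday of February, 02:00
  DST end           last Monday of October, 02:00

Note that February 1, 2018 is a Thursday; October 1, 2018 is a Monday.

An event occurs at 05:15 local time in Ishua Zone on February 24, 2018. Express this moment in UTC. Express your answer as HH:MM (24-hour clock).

06:45

1 February 2018 is a Thursday, so the first Sunday is February 4 and the fourth is February 25.
1 October 2018 is a Monday, so Mondays fall on 1, 8, 15, 22, 29; the last is October 29.
February 24, 2018 is outside the daylight-saving period (25 February – 29 October), so Ishua Zone is on standard time, UTC−01:30.
05:15 local + 1h30m = 06:45 UTC.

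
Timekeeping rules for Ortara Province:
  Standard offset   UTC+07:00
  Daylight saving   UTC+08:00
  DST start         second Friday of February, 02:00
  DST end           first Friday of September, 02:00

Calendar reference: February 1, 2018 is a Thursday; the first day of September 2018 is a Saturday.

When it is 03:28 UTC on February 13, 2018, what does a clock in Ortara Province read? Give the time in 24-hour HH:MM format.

1 February 2018 is a Thursday, so the first Friday is February 2 and the second is February 9.
1 September 2018 is a Saturday, so the first Friday is September 7.
At the standard offset (UTC+07:00), 03:28 UTC + 7h = 10:28 Ortara Province standard time.
Daylight saving runs 9 February – 7 September; the standard-time date in Ortara Province, February 13, 2018, is inside that window, so Ortara Province is at UTC+08:00.
03:28 UTC + 8h = 11:28 local.

11:28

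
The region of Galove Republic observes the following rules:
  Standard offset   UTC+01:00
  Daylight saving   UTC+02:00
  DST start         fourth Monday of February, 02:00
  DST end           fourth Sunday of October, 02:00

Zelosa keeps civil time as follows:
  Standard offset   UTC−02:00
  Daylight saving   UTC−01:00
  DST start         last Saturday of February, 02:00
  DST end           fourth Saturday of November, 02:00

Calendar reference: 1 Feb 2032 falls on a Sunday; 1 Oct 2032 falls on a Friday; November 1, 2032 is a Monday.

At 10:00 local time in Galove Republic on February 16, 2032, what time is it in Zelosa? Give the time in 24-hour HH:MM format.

1 February 2032 is a Sunday, so the first Monday is February 2 and the fourth is February 23.
1 October 2032 is a Friday, so the first Sunday is October 3 and the fourth is October 24.
February 16, 2032 is outside the daylight-saving period (23 February – 24 October), so Galove Republic is on standard time, UTC+01:00.
10:00 Galove Republic − 1h = 09:00 UTC.
1 February 2032 is a Sunday, so Saturdays fall on 7, 14, 21, 28; the last is February 28.
1 November 2032 is a Monday, so the first Saturday is November 6 and the fourth is November 27.
At the standard offset (UTC−02:00), 09:00 UTC − 2h = 07:00 Zelosa standard time.
The standard-time date in Zelosa, February 16, 2032, is outside the daylight-saving period (28 February – 27 November), so Zelosa is on standard time, UTC−02:00.
09:00 UTC − 2h = 07:00 Zelosa.

07:00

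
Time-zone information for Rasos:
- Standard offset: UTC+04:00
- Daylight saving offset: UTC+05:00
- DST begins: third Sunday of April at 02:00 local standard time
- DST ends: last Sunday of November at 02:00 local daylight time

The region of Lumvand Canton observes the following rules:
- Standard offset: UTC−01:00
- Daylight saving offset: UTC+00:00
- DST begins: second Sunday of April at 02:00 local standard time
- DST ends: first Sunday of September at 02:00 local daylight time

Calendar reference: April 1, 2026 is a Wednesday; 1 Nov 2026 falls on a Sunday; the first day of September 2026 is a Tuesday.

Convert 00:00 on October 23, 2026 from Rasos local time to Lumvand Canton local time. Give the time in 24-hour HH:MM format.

18:00

1 April 2026 is a Wednesday, so the first Sunday is April 5 and the third is April 19.
1 November 2026 is a Sunday, so Sundays fall on 1, 8, 15, 22, 29; the last is November 29.
Daylight saving runs 19 April – 29 November; October 23, 2026 is inside that window, so Rasos is at UTC+05:00.
00:00 Rasos − 5h = 19:00 UTC (rolling into the previous day, 22 October 2026).
1 April 2026 is a Wednesday, so the first Sunday is April 5 and the second is April 12.
1 September 2026 is a Tuesday, so the first Sunday is September 6.
At the standard offset (UTC−01:00), 19:00 UTC − 1h = 18:00 Lumvand Canton standard time.
Daylight saving runs 12 April – 6 September; the standard-time date in Lumvand Canton, October 22, 2026, is outside that window, so Lumvand Canton is on standard time at UTC−01:00.
19:00 UTC − 1h = 18:00 Lumvand Canton.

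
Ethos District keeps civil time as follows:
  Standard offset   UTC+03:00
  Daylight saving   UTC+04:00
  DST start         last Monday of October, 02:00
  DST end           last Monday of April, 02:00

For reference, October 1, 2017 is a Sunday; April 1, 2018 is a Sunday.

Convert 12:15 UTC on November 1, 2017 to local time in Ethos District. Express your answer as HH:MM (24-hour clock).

16:15

1 October 2017 is a Sunday, so Mondays fall on 2, 9, 16, 23, 30; the last is October 30.
1 April 2018 is a Sunday, so Mondays fall on 2, 9, 16, 23, 30; the last is April 30.
At the standard offset (UTC+03:00), 12:15 UTC + 3h = 15:15 Ethos District standard time.
The standard-time date in Ethos District, November 1, 2017, falls between 30 October 2017 and 30 April 2018, so daylight saving is in effect and Ethos District is at UTC+04:00.
12:15 UTC + 4h = 16:15 local.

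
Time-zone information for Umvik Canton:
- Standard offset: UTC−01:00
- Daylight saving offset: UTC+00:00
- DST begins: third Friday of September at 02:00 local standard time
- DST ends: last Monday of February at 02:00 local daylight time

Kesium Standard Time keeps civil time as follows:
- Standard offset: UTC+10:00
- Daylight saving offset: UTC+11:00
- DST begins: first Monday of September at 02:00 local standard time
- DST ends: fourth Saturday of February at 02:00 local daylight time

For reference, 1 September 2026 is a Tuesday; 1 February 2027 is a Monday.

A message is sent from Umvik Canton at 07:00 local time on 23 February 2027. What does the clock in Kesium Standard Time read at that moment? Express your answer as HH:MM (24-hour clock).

1 September 2026 is a Tuesday, so the first Friday is September 4 and the third is September 18.
1 February 2027 is a Monday, so Mondays fall on 1, 8, 15, 22; the last is February 22.
23 February 2027 does not fall between 18 September 2026 and 22 February 2027, so daylight saving is not in effect and Umvik Canton is at UTC−01:00.
07:00 Umvik Canton + 1h = 08:00 UTC.
1 September 2026 is a Tuesday, so the first Monday is September 7.
1 February 2027 is a Monday, so the first Saturday is February 6 and the fourth is February 27.
At the standard offset (UTC+10:00), 08:00 UTC + 10h = 18:00 Kesium Standard Time standard time.
The standard-time date in Kesium Standard Time, 23 February 2027, lies within the daylight-saving period (7 September 2026 – 27 February 2027), so Kesium Standard Time is on daylight time, UTC+11:00.
08:00 UTC + 11h = 19:00 Kesium Standard Time.

19:00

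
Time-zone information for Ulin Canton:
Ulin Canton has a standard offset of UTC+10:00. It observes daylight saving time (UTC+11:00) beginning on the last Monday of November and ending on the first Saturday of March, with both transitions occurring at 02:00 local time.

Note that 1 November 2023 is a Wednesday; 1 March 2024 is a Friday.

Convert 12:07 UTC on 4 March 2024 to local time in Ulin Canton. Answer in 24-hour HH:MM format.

1 November 2023 is a Wednesday, so Mondays fall on 6, 13, 20, 27; the last is November 27.
1 March 2024 is a Friday, so the first Saturday is March 2.
At the standard offset (UTC+10:00), 12:07 UTC + 10h = 22:07 Ulin Canton standard time.
Daylight saving runs 27 November 2023 – 2 March 2024; the standard-time date in Ulin Canton, 4 March 2024, is outside that window, so Ulin Canton is on standard time at UTC+10:00.
12:07 UTC + 10h = 22:07 local.

22:07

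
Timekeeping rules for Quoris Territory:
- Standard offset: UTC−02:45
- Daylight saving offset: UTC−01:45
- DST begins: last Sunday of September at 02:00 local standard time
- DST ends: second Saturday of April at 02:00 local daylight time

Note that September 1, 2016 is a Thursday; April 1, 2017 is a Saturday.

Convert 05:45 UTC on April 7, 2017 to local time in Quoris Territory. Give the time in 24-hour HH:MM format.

1 September 2016 is a Thursday, so Sundays fall on 4, 11, 18, 25; the last is September 25.
1 April 2017 is a Saturday, so the first Saturday is April 1 and the second is April 8.
At the standard offset (UTC−02:45), 05:45 UTC − 2h45m = 03:00 Quoris Territory standard time.
Daylight saving runs 25 September 2016 – 8 April 2017; the standard-time date in Quoris Territory, April 7, 2017, is inside that window, so Quoris Territory is at UTC−01:45.
05:45 UTC − 1h45m = 04:00 local.

04:00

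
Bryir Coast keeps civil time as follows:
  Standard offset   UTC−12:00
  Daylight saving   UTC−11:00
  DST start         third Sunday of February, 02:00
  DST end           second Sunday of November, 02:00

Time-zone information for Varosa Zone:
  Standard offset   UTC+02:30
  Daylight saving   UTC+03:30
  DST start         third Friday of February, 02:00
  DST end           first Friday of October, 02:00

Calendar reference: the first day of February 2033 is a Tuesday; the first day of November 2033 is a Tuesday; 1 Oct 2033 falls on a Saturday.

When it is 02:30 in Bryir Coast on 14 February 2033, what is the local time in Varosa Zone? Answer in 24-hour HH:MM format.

1 February 2033 is a Tuesday, so the first Sunday is February 6 and the third is February 20.
1 November 2033 is a Tuesday, so the first Sunday is November 6 and the second is November 13.
14 February 2033 does not fall between 20 February and 13 November, so daylight saving is not in effect and Bryir Coast is at UTC−12:00.
02:30 Bryir Coast + 12h = 14:30 UTC.
1 February 2033 is a Tuesday, so the first Friday is February 4 and the third is February 18.
1 October 2033 is a Saturday, so the first Friday is October 7.
At the standard offset (UTC+02:30), 14:30 UTC + 2h30m = 17:00 Varosa Zone standard time.
Daylight saving runs 18 February – 7 October; the standard-time date in Varosa Zone, 14 February 2033, is outside that window, so Varosa Zone is on standard time at UTC+02:30.
14:30 UTC + 2h30m = 17:00 Varosa Zone.

17:00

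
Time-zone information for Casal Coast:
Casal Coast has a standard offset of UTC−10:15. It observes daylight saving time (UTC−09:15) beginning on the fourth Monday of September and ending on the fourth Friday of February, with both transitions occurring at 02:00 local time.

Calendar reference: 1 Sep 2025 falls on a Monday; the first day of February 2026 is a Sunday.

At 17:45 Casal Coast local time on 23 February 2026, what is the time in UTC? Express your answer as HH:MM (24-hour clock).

1 September 2025 is a Monday, so the first Monday is September 1 and the fourth is September 22.
1 February 2026 is a Sunday, so the first Friday is February 6 and the fourth is February 27.
23 February 2026 falls between 22 September 2025 and 27 February 2026, so daylight saving is in effect and Casal Coast is at UTC−09:15.
17:45 local + 9h15m = 03:00 UTC (rolling into the next day, 24 February 2026).

03:00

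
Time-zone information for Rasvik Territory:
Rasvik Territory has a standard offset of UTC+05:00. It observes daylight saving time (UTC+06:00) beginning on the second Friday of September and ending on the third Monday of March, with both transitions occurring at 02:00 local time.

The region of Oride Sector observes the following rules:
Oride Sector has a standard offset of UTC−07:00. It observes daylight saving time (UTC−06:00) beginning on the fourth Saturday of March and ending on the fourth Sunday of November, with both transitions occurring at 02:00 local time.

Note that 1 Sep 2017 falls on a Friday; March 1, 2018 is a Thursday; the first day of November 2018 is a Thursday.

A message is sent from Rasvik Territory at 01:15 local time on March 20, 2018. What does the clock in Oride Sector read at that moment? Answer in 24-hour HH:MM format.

13:15

1 September 2017 is a Friday, so the first Friday is September 1 and the second is September 8.
1 March 2018 is a Thursday, so the first Monday is March 5 and the third is March 19.
March 20, 2018 is outside the daylight-saving period (8 September 2017 – 19 March 2018), so Rasvik Territory is on standard time, UTC+05:00.
01:15 Rasvik Territory − 5h = 20:15 UTC (rolling into the previous day, 19 March 2018).
1 March 2018 is a Thursday, so the first Saturday is March 3 and the fourth is March 24.
1 November 2018 is a Thursday, so the first Sunday is November 4 and the fourth is November 25.
At the standard offset (UTC−07:00), 20:15 UTC − 7h = 13:15 Oride Sector standard time.
The standard-time date in Oride Sector, March 19, 2018, does not fall between 24 March and 25 November, so daylight saving is not in effect and Oride Sector is at UTC−07:00.
20:15 UTC − 7h = 13:15 Oride Sector.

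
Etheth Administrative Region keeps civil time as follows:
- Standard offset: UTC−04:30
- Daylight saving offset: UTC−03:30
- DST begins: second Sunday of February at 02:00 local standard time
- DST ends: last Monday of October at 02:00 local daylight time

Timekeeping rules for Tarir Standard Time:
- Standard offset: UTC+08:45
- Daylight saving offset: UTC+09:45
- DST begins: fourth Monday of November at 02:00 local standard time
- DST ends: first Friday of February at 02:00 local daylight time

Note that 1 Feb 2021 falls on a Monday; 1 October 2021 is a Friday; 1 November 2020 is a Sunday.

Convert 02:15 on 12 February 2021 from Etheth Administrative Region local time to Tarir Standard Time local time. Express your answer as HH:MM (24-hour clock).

15:30

1 February 2021 is a Monday, so the first Sunday is February 7 and the second is February 14.
1 October 2021 is a Friday, so Mondays fall on 4, 11, 18, 25; the last is October 25.
12 February 2021 is outside the daylight-saving period (14 February – 25 October), so Etheth Administrative Region is on standard time, UTC−04:30.
02:15 Etheth Administrative Region + 4h30m = 06:45 UTC.
1 November 2020 is a Sunday, so the first Monday is November 2 and the fourth is November 23.
1 February 2021 is a Monday, so the first Friday is February 5.
At the standard offset (UTC+08:45), 06:45 UTC + 8h45m = 15:30 Tarir Standard Time standard time.
The standard-time date in Tarir Standard Time, 12 February 2021, is outside the daylight-saving period (23 November 2020 – 5 February 2021), so Tarir Standard Time is on standard time, UTC+08:45.
06:45 UTC + 8h45m = 15:30 Tarir Standard Time.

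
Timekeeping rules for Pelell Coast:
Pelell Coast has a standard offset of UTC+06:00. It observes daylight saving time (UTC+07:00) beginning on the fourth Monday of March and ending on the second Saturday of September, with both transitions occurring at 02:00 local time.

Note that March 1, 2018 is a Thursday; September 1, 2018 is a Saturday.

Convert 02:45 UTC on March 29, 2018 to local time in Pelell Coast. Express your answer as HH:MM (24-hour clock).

09:45

1 March 2018 is a Thursday, so the first Monday is March 5 and the fourth is March 26.
1 September 2018 is a Saturday, so the first Saturday is September 1 and the second is September 8.
At the standard offset (UTC+06:00), 02:45 UTC + 6h = 08:45 Pelell Coast standard time.
The standard-time date in Pelell Coast, March 29, 2018, falls between 26 March and 8 September, so daylight saving is in effect and Pelell Coast is at UTC+07:00.
02:45 UTC + 7h = 09:45 local.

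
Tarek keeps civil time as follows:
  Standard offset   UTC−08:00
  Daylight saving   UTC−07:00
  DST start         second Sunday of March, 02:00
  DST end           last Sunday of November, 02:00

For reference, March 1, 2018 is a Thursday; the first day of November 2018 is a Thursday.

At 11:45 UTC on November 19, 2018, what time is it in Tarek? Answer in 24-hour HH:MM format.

1 March 2018 is a Thursday, so the first Sunday is March 4 and the second is March 11.
1 November 2018 is a Thursday, so Sundays fall on 4, 11, 18, 25; the last is November 25.
At the standard offset (UTC−08:00), 11:45 UTC − 8h = 03:45 Tarek standard time.
The standard-time date in Tarek, November 19, 2018, falls between 11 March and 25 November, so daylight saving is in effect and Tarek is at UTC−07:00.
11:45 UTC − 7h = 04:45 local.

04:45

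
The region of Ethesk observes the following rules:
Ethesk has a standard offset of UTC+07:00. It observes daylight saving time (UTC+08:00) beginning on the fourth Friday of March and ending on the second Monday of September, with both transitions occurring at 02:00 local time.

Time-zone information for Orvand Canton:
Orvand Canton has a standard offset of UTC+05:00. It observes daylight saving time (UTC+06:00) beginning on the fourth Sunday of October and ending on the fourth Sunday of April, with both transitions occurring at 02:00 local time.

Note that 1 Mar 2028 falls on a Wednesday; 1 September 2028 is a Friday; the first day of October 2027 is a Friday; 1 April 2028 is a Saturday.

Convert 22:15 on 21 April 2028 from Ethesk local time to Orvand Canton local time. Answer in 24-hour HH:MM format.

1 March 2028 is a Wednesday, so the first Friday is March 3 and the fourth is March 24.
1 September 2028 is a Friday, so the first Monday is September 4 and the second is September 11.
Daylight saving runs 24 March – 11 September; 21 April 2028 is inside that window, so Ethesk is at UTC+08:00.
22:15 Ethesk − 8h = 14:15 UTC.
1 October 2027 is a Friday, so the first Sunday is October 3 and the fourth is October 24.
1 April 2028 is a Saturday, so the first Sunday is April 2 and the fourth is April 23.
At the standard offset (UTC+05:00), 14:15 UTC + 5h = 19:15 Orvand Canton standard time.
The standard-time date in Orvand Canton, 21 April 2028, lies within the daylight-saving period (24 October 2027 – 23 April 2028), so Orvand Canton is on daylight time, UTC+06:00.
14:15 UTC + 6h = 20:15 Orvand Canton.

20:15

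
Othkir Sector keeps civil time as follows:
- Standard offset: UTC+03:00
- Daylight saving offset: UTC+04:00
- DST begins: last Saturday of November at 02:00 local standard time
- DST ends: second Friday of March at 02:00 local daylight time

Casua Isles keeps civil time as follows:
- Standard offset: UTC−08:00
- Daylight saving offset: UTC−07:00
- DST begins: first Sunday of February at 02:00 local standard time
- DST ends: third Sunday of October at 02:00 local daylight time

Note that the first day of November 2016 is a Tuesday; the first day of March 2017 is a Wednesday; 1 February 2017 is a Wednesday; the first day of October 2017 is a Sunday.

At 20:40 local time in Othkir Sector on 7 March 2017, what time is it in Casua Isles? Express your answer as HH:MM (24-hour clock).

09:40

1 November 2016 is a Tuesday, so Saturdays fall on 5, 12, 19, 26; the last is November 26.
1 March 2017 is a Wednesday, so the first Friday is March 3 and the second is March 10.
Daylight saving runs 26 November 2016 – 10 March 2017; 7 March 2017 is inside that window, so Othkir Sector is at UTC+04:00.
20:40 Othkir Sector − 4h = 16:40 UTC.
1 February 2017 is a Wednesday, so the first Sunday is February 5.
1 October 2017 is a Sunday, so the first Sunday is October 1 and the third is October 15.
At the standard offset (UTC−08:00), 16:40 UTC − 8h = 08:40 Casua Isles standard time.
Daylight saving runs 5 February – 15 October; the standard-time date in Casua Isles, 7 March 2017, is inside that window, so Casua Isles is at UTC−07:00.
16:40 UTC − 7h = 09:40 Casua Isles.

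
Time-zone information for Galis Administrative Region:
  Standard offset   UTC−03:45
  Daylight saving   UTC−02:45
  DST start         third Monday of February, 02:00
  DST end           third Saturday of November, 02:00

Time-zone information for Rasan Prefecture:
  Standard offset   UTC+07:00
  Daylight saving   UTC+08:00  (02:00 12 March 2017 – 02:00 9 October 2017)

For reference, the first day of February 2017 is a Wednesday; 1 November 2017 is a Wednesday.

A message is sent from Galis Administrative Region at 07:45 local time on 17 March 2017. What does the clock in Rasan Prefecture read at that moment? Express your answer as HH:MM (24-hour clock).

1 February 2017 is a Wednesday, so the first Monday is February 6 and the third is February 20.
1 November 2017 is a Wednesday, so the first Saturday is November 4 and the third is November 18.
Daylight saving runs 20 February – 18 November; 17 March 2017 is inside that window, so Galis Administrative Region is at UTC−02:45.
07:45 Galis Administrative Region + 2h45m = 10:30 UTC.
At the standard offset (UTC+07:00), 10:30 UTC + 7h = 17:30 Rasan Prefecture standard time.
Daylight saving runs 12 March – 9 October; the standard-time date in Rasan Prefecture, 17 March 2017, is inside that window, so Rasan Prefecture is at UTC+08:00.
10:30 UTC + 8h = 18:30 Rasan Prefecture.

18:30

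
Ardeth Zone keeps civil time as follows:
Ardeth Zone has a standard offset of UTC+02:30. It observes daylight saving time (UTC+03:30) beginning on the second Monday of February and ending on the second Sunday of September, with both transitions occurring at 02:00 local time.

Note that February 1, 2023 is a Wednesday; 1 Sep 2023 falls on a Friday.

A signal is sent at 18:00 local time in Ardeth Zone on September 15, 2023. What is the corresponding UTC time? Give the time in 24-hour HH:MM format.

15:30

1 February 2023 is a Wednesday, so the first Monday is February 6 and the second is February 13.
1 September 2023 is a Friday, so the first Sunday is September 3 and the second is September 10.
September 15, 2023 is outside the daylight-saving period (13 February – 10 September), so Ardeth Zone is on standard time, UTC+02:30.
18:00 local − 2h30m = 15:30 UTC.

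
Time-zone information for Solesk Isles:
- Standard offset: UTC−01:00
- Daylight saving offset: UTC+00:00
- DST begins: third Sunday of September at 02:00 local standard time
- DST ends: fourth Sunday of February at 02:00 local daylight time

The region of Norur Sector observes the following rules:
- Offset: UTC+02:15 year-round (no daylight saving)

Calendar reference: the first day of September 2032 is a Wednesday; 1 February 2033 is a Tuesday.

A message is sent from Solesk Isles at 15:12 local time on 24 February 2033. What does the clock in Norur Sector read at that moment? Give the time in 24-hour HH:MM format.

17:27

1 September 2032 is a Wednesday, so the first Sunday is September 5 and the third is September 19.
1 February 2033 is a Tuesday, so the first Sunday is February 6 and the fourth is February 27.
Daylight saving runs 19 September 2032 – 27 February 2033; 24 February 2033 is inside that window, so Solesk Isles is at UTC+00:00.
15:12 Solesk Isles − 0h = 15:12 UTC.
Norur Sector has no daylight saving, so its offset is UTC+02:15 year-round.
15:12 UTC + 2h15m = 17:27 Norur Sector.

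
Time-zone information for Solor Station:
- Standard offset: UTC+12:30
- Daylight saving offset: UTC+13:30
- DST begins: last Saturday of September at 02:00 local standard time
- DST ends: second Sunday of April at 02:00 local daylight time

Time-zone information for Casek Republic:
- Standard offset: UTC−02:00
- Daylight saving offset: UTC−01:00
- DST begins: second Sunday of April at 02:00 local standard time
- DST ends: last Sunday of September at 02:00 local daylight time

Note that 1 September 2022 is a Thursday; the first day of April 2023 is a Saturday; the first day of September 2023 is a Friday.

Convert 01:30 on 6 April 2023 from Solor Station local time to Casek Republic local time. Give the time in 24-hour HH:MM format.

10:00

1 September 2022 is a Thursday, so Saturdays fall on 3, 10, 17, 24; the last is September 24.
1 April 2023 is a Saturday, so the first Sunday is April 2 and the second is April 9.
Daylight saving runs 24 September 2022 – 9 April 2023; 6 April 2023 is inside that window, so Solor Station is at UTC+13:30.
01:30 Solor Station − 13h30m = 12:00 UTC (rolling into the previous day, 5 April 2023).
1 April 2023 is a Saturday, so the first Sunday is April 2 and the second is April 9.
1 September 2023 is a Friday, so Sundays fall on 3, 10, 17, 24; the last is September 24.
At the standard offset (UTC−02:00), 12:00 UTC − 2h = 10:00 Casek Republic standard time.
The standard-time date in Casek Republic, 5 April 2023, does not fall between 9 April and 24 September, so daylight saving is not in effect and Casek Republic is at UTC−02:00.
12:00 UTC − 2h = 10:00 Casek Republic.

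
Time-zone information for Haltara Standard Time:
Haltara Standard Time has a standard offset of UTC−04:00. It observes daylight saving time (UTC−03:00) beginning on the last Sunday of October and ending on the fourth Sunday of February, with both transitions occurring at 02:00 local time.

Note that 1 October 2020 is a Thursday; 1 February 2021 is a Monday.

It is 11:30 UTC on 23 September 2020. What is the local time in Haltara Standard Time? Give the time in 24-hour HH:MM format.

07:30

1 October 2020 is a Thursday, so Sundays fall on 4, 11, 18, 25; the last is October 25.
1 February 2021 is a Monday, so the first Sunday is February 7 and the fourth is February 28.
At the standard offset (UTC−04:00), 11:30 UTC − 4h = 07:30 Haltara Standard Time standard time.
The standard-time date in Haltara Standard Time, 23 September 2020, is outside the daylight-saving period (25 October 2020 – 28 February 2021), so Haltara Standard Time is on standard time, UTC−04:00.
11:30 UTC − 4h = 07:30 local.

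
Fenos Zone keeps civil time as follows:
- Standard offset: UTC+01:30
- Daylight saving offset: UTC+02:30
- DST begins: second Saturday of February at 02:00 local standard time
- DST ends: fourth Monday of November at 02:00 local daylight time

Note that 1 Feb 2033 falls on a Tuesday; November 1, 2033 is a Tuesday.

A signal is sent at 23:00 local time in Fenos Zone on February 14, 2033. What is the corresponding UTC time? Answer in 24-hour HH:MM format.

1 February 2033 is a Tuesday, so the first Saturday is February 5 and the second is February 12.
1 November 2033 is a Tuesday, so the first Monday is November 7 and the fourth is November 28.
February 14, 2033 falls between 12 February and 28 November, so daylight saving is in effect and Fenos Zone is at UTC+02:30.
23:00 local − 2h30m = 20:30 UTC.

20:30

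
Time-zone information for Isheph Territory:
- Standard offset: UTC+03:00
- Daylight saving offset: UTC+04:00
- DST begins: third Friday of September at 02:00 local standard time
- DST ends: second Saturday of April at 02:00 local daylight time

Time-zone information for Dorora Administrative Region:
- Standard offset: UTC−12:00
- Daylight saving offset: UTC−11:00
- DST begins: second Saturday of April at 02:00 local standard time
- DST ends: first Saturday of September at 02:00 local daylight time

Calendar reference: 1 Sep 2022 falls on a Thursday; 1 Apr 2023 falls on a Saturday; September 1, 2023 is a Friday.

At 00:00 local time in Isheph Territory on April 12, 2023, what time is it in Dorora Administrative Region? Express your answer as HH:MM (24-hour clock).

1 September 2022 is a Thursday, so the first Friday is September 2 and the third is September 16.
1 April 2023 is a Saturday, so the first Saturday is April 1 and the second is April 8.
April 12, 2023 is outside the daylight-saving period (16 September 2022 – 8 April 2023), so Isheph Territory is on standard time, UTC+03:00.
00:00 Isheph Territory − 3h = 21:00 UTC (rolling into the previous day, 11 April 2023).
1 April 2023 is a Saturday, so the first Saturday is April 1 and the second is April 8.
1 September 2023 is a Friday, so the first Saturday is September 2.
At the standard offset (UTC−12:00), 21:00 UTC − 12h = 09:00 Dorora Administrative Region standard time.
The standard-time date in Dorora Administrative Region, April 11, 2023, falls between 8 April and 2 September, so daylight saving is in effect and Dorora Administrative Region is at UTC−11:00.
21:00 UTC − 11h = 10:00 Dorora Administrative Region.

10:00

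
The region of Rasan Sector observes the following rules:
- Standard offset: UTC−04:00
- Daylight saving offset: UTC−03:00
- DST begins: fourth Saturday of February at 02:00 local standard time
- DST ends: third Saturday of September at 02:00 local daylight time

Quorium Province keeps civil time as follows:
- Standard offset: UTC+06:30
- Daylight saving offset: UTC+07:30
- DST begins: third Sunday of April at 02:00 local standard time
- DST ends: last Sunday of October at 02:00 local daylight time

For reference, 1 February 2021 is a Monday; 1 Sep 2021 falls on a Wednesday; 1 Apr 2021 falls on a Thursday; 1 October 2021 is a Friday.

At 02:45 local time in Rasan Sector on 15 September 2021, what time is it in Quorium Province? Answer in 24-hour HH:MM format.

13:15

1 February 2021 is a Monday, so the first Saturday is February 6 and the fourth is February 27.
1 September 2021 is a Wednesday, so the first Saturday is September 4 and the third is September 18.
15 September 2021 lies within the daylight-saving period (27 February – 18 September), so Rasan Sector is on daylight time, UTC−03:00.
02:45 Rasan Sector + 3h = 05:45 UTC.
1 April 2021 is a Thursday, so the first Sunday is April 4 and the third is April 18.
1 October 2021 is a Friday, so Sundays fall on 3, 10, 17, 24, 31; the last is October 31.
At the standard offset (UTC+06:30), 05:45 UTC + 6h30m = 12:15 Quorium Province standard time.
The standard-time date in Quorium Province, 15 September 2021, falls between 18 April and 31 October, so daylight saving is in effect and Quorium Province is at UTC+07:30.
05:45 UTC + 7h30m = 13:15 Quorium Province.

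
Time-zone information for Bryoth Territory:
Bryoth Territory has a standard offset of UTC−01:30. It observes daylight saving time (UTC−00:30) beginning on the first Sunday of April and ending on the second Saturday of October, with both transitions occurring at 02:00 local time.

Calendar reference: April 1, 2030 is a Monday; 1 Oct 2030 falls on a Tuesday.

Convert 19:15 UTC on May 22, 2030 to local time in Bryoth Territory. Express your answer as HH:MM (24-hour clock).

18:45

1 April 2030 is a Monday, so the first Sunday is April 7.
1 October 2030 is a Tuesday, so the first Saturday is October 5 and the second is October 12.
At the standard offset (UTC−01:30), 19:15 UTC − 1h30m = 17:45 Bryoth Territory standard time.
The standard-time date in Bryoth Territory, May 22, 2030, falls between 7 April and 12 October, so daylight saving is in effect and Bryoth Territory is at UTC−00:30.
19:15 UTC − 0h30m = 18:45 local.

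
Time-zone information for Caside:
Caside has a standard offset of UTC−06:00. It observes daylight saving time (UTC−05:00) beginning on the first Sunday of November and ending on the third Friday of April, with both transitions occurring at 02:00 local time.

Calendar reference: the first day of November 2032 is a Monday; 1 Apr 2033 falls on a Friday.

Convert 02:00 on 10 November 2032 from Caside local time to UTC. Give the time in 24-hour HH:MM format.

07:00

1 November 2032 is a Monday, so the first Sunday is November 7.
1 April 2033 is a Friday, so the first Friday is April 1 and the third is April 15.
10 November 2032 falls between 7 November 2032 and 15 April 2033, so daylight saving is in effect and Caside is at UTC−05:00.
02:00 local + 5h = 07:00 UTC.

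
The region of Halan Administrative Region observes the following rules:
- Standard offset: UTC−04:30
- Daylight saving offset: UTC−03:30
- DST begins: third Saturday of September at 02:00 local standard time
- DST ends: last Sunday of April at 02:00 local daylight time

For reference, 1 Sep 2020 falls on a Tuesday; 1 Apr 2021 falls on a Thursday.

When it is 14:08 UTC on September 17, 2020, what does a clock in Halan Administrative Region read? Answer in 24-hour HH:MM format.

09:38

1 September 2020 is a Tuesday, so the first Saturday is September 5 and the third is September 19.
1 April 2021 is a Thursday, so Sundays fall on 4, 11, 18, 25; the last is April 25.
At the standard offset (UTC−04:30), 14:08 UTC − 4h30m = 09:38 Halan Administrative Region standard time.
The standard-time date in Halan Administrative Region, September 17, 2020, does not fall between 19 September 2020 and 25 April 2021, so daylight saving is not in effect and Halan Administrative Region is at UTC−04:30.
14:08 UTC − 4h30m = 09:38 local.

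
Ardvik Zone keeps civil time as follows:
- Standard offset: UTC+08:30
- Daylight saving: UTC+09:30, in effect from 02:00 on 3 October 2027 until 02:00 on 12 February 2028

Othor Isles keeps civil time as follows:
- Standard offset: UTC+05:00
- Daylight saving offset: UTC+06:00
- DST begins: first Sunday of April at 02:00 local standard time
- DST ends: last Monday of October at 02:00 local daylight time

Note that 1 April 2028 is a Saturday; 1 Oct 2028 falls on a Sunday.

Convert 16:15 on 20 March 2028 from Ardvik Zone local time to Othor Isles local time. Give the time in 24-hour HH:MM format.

20 March 2028 is outside the daylight-saving period (3 October 2027 – 12 February 2028), so Ardvik Zone is on standard time, UTC+08:30.
16:15 Ardvik Zone − 8h30m = 07:45 UTC.
1 April 2028 is a Saturday, so the first Sunday is April 2.
1 October 2028 is a Sunday, so Mondays fall on 2, 9, 16, 23, 30; the last is October 30.
At the standard offset (UTC+05:00), 07:45 UTC + 5h = 12:45 Othor Isles standard time.
The standard-time date in Othor Isles, 20 March 2028, is outside the daylight-saving period (2 April – 30 October), so Othor Isles is on standard time, UTC+05:00.
07:45 UTC + 5h = 12:45 Othor Isles.

12:45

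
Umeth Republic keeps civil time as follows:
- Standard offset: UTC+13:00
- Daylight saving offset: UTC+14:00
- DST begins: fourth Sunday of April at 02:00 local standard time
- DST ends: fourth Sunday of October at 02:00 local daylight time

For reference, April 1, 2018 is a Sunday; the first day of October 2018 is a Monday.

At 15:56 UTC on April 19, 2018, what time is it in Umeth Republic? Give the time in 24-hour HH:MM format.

04:56

1 April 2018 is a Sunday, so the first Sunday is April 1 and the fourth is April 22.
1 October 2018 is a Monday, so the first Sunday is October 7 and the fourth is October 28.
At the standard offset (UTC+13:00), 15:56 UTC + 13h = 04:56 Umeth Republic standard time (rolling into the next day, 20 April 2018).
Daylight saving runs 22 April – 28 October; the standard-time date in Umeth Republic, April 20, 2018, is outside that window, so Umeth Republic is on standard time at UTC+13:00.
15:56 UTC + 13h = 04:56 local (rolling into the next day, 20 April 2018).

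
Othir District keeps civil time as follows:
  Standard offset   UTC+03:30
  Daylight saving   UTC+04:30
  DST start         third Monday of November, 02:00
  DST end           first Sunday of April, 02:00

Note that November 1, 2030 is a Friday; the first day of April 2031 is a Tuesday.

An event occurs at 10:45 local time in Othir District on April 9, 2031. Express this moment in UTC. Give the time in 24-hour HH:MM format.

1 November 2030 is a Friday, so the first Monday is November 4 and the third is November 18.
1 April 2031 is a Tuesday, so the first Sunday is April 6.
Daylight saving runs 18 November 2030 – 6 April 2031; April 9, 2031 is outside that window, so Othir District is on standard time at UTC+03:30.
10:45 local − 3h30m = 07:15 UTC.

07:15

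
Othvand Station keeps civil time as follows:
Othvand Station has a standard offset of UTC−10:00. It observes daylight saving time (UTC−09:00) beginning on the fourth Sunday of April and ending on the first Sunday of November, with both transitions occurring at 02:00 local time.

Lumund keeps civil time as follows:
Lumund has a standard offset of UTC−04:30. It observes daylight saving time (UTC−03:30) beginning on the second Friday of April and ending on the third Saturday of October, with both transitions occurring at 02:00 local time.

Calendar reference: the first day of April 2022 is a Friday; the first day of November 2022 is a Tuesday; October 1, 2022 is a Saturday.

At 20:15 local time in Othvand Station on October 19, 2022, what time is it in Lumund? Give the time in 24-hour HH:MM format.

1 April 2022 is a Friday, so the first Sunday is April 3 and the fourth is April 24.
1 November 2022 is a Tuesday, so the first Sunday is November 6.
October 19, 2022 falls between 24 April and 6 November, so daylight saving is in effect and Othvand Station is at UTC−09:00.
20:15 Othvand Station + 9h = 05:15 UTC (rolling into the next day, 20 October 2022).
1 April 2022 is a Friday, so the first Friday is April 1 and the second is April 8.
1 October 2022 is a Saturday, so the first Saturday is October 1 and the third is October 15.
At the standard offset (UTC−04:30), 05:15 UTC − 4h30m = 00:45 Lumund standard time.
Daylight saving runs 8 April – 15 October; the standard-time date in Lumund, October 20, 2022, is outside that window, so Lumund is on standard time at UTC−04:30.
05:15 UTC − 4h30m = 00:45 Lumund.

00:45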